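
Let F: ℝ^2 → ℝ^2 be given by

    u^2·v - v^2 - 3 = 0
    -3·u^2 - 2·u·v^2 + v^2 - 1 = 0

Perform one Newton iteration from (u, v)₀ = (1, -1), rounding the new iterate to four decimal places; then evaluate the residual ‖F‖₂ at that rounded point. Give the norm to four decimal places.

4.0895

At (1, -1): F = (-5.0000, -5.0000).
Jacobian J = [[2·u·v, u^2 - 2·v], [-6·u - 2·v^2, -4·u·v + 2·v]].
At the point, J = [[-2.0000, 3.0000], [-8.0000, 2.0000]] (det J = 20.0000).
Solving J·Δ = −F gives Δ = (-0.2500, 1.5000).
Then the next iterate is (u, v)₁ = (0.7500, 0.5000).
Re-evaluating at (0.7500, 0.5000): F = (-2.968750, -2.8125), so ‖F‖₂ = 4.0895.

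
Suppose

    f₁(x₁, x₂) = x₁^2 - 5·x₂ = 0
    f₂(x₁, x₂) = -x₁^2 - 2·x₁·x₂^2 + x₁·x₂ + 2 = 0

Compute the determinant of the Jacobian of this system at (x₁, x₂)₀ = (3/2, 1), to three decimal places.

J = [[2·x₁, -5], [-2·x₁ - 2·x₂^2 + x₂, -4·x₁·x₂ + x₁]].
At the point, J = [[3.000, -5.000], [-4.000, -4.500]].
det J = -33.500.

-33.500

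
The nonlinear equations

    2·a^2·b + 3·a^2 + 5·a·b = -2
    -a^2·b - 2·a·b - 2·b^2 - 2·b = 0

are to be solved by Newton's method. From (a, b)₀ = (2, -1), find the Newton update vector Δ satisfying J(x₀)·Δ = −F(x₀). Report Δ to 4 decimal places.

(-1.1765, 0.1569)

At (2, -1): F = (-4.0000, 8.0000).
Jacobian J = [[4·a·b + 6·a + 5·b, 2·a^2 + 5·a], [-2·a·b - 2·b, -a^2 - 2·a - 4·b - 2]].
At the point, J = [[-1.0000, 18.0000], [6.0000, -6.0000]] (det J = -102.0000).
Solving J·Δ = −F gives Δ = (-1.1765, 0.1569).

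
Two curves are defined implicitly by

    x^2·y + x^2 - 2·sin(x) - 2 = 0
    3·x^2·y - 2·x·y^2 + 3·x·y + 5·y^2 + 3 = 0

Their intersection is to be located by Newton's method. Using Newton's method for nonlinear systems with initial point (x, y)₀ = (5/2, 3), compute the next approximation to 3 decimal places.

At (5/2, 3): F = (21.80306, 81.750).
Jacobian J = [[2·x·y + 2·x - 2·cos(x), x^2], [6·x·y - 2·y^2 + 3·y, 3·x^2 - 4·x·y + 3·x + 10·y]].
At the point, J = [[21.60229, 6.250], [36.000, 26.250]] (det J = 342.06004).
Solving J·Δ = −F gives Δ = (-0.179, -2.868).
Then the next iterate is (x, y)₁ = (2.321, 0.132).

(2.321, 0.132)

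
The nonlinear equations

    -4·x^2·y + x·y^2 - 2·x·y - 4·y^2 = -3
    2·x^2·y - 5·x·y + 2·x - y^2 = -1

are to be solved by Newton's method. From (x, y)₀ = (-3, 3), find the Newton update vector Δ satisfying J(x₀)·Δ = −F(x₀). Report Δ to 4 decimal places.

At (-3, 3): F = (-150.0000, 85.0000).
Jacobian J = [[-8·x·y + y^2 - 2·y, -4·x^2 + 2·x·y - 2·x - 8·y], [4·x·y - 5·y + 2, 2·x^2 - 5·x - 2·y]].
At the point, J = [[75.0000, -72.0000], [-49.0000, 27.0000]] (det J = -1503.0000).
Solving J·Δ = −F gives Δ = (1.3772, -0.6487).

(1.3772, -0.6487)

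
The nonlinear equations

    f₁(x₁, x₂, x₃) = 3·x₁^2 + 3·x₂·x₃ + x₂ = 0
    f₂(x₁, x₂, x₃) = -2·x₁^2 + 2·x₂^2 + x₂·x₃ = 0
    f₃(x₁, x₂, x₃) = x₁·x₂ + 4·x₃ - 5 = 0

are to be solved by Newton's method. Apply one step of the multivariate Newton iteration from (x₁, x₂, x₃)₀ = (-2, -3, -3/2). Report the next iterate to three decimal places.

(-1.747, -2.186, 0.346)

At (-2, -3, -3/2): F = (22.500, 14.500, -5.000).
Jacobian J = [[6·x₁, 3·x₃ + 1, 3·x₂], [-4·x₁, 4·x₂ + x₃, x₂], [x₂, x₁, 4]].
At the point, J = [[-12.000, -3.500, -9.000], [8.000, -13.500, -3.000], [-3.000, -2.000, 4.000]] (det J = 1309.000).
Solving J·Δ = −F gives Δ = (0.253, 0.814, 1.846).
Then the next iterate is (x₁, x₂, x₃)₁ = (-1.747, -2.186, 0.346).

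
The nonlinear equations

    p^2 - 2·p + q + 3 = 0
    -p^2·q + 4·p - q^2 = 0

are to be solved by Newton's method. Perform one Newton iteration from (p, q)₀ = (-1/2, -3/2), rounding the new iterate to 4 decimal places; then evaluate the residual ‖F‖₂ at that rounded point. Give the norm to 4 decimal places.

1.8577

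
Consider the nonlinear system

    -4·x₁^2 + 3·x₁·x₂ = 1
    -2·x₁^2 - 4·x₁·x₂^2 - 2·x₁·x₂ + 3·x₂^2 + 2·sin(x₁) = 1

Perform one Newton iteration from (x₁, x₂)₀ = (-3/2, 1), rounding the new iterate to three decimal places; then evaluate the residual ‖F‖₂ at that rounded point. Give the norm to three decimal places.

At (-3/2, 1): F = (-14.500, 4.50501).
Jacobian J = [[-8·x₁ + 3·x₂, 3·x₁], [-4·x₁ - 4·x₂^2 - 2·x₂ + 2·cos(x₁), -8·x₁·x₂ - 2·x₁ + 6·x₂]].
At the point, J = [[15.000, -4.500], [0.14147, 21.000]] (det J = 315.63663).
Solving J·Δ = −F gives Δ = (0.900, -0.221).
Then the next iterate is (x₁, x₂)₁ = (-0.600, 0.779).
Re-evaluating at (-0.600, 0.779): F = (-3.84220, 1.36246), so ‖F‖₂ = 4.077.

4.077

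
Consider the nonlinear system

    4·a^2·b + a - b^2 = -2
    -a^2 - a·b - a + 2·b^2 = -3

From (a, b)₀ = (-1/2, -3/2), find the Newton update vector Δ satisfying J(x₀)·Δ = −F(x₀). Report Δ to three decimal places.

At (-1/2, -3/2): F = (-2.250, 7.000).
Jacobian J = [[8·a·b + 1, 4·a^2 - 2·b], [-2·a - b - 1, -a + 4·b]].
At the point, J = [[7.000, 4.000], [1.500, -5.500]] (det J = -44.500).
Solving J·Δ = −F gives Δ = (-0.351, 1.177).

(-0.351, 1.177)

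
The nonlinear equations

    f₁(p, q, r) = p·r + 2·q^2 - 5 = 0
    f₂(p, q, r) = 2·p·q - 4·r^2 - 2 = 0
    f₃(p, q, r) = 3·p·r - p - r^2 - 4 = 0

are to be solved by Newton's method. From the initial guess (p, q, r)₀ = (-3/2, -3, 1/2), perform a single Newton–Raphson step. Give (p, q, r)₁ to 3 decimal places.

(-0.534, -1.836, -0.321)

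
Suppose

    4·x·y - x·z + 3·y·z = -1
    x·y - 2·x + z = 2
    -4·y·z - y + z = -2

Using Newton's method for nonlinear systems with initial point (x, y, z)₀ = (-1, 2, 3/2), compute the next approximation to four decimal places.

(-0.9231, 1.0000, 1.0000)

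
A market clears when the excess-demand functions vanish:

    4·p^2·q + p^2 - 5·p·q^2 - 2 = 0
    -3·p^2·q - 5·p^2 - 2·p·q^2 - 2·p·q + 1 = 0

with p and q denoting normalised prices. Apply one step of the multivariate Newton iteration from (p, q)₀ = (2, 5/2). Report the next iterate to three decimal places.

At (2, 5/2): F = (-20.500, -84.000).
Jacobian J = [[8·p·q + 2·p - 5·q^2, 4·p^2 - 10·p·q], [-6·p·q - 10·p - 2·q^2 - 2·q, -3·p^2 - 4·p·q - 2·p]].
At the point, J = [[12.750, -34.000], [-67.500, -36.000]] (det J = -2754.000).
Solving J·Δ = −F gives Δ = (-0.769, -0.891).
Then the next iterate is (p, q)₁ = (1.231, 1.609).

(1.231, 1.609)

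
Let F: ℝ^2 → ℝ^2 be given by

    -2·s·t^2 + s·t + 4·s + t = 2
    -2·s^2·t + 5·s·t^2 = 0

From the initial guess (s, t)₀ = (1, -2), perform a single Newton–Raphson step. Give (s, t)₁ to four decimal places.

(0.8649, -1.0811)

At (1, -2): F = (-10.0000, 24.0000).
Jacobian J = [[-2·t^2 + t + 4, -4·s·t + s + 1], [-4·s·t + 5·t^2, -2·s^2 + 10·s·t]].
At the point, J = [[-6.0000, 10.0000], [28.0000, -22.0000]] (det J = -148.0000).
Solving J·Δ = −F gives Δ = (-0.1351, 0.9189).
Then the next iterate is (s, t)₁ = (0.8649, -1.0811).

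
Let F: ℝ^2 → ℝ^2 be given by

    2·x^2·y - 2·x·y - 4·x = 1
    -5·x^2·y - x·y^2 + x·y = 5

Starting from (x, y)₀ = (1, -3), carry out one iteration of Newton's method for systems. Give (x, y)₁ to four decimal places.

At (1, -3): F = (-5.0000, -2.0000).
Jacobian J = [[4·x·y - 2·y - 4, 2·x^2 - 2·x], [-10·x·y - y^2 + y, -5·x^2 - 2·x·y + x]].
At the point, J = [[-10.0000, 0.0000], [18.0000, 2.0000]] (det J = -20.0000).
Solving J·Δ = −F gives Δ = (-0.5000, 5.5000).
Then the next iterate is (x, y)₁ = (0.5000, 2.5000).

(0.5000, 2.5000)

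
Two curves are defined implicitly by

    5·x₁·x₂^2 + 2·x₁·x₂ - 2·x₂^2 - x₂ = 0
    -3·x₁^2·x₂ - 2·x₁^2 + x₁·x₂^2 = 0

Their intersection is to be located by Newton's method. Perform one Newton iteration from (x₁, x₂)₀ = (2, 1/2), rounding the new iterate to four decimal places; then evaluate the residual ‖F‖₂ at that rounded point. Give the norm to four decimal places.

At (2, 1/2): F = (3.5000, -13.5000).
Jacobian J = [[5·x₂^2 + 2·x₂, 10·x₁·x₂ + 2·x₁ - 4·x₂ - 1], [-6·x₁·x₂ - 4·x₁ + x₂^2, -3·x₁^2 + 2·x₁·x₂]].
At the point, J = [[2.2500, 11.0000], [-13.7500, -10.0000]] (det J = 128.7500).
Solving J·Δ = −F gives Δ = (-0.8816, -0.1379).
Then the next iterate is (x₁, x₂)₁ = (1.1184, 0.3621).
Re-evaluating at (1.1184, 0.3621): F = (0.918815, -3.713761), so ‖F‖₂ = 3.8257.

3.8257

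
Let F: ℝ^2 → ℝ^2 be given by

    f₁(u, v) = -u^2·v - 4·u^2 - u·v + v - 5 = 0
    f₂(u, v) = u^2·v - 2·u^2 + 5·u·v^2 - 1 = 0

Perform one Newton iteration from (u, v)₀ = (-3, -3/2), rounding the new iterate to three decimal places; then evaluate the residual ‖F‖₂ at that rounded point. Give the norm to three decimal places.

18.137

At (-3, -3/2): F = (-33.500, -66.250).
Jacobian J = [[-2·u·v - 8·u - v, -u^2 - u + 1], [2·u·v - 4·u + 5·v^2, u^2 + 10·u·v]].
At the point, J = [[16.500, -5.000], [32.250, 54.000]] (det J = 1052.250).
Solving J·Δ = −F gives Δ = (2.034, 0.012).
Then the next iterate is (u, v)₁ = (-0.966, -1.488).
Re-evaluating at (-0.966, -1.488): F = (-10.26950, -14.94916), so ‖F‖₂ = 18.137.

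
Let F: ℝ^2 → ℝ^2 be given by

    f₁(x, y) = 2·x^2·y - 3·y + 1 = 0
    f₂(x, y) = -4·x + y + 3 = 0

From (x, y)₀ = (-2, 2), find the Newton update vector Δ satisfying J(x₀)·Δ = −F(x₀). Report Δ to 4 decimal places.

At (-2, 2): F = (11.0000, 13.0000).
Jacobian J = [[4·x·y, 2·x^2 - 3], [-4, 1]].
At the point, J = [[-16.0000, 5.0000], [-4.0000, 1.0000]] (det J = 4.0000).
Solving J·Δ = −F gives Δ = (13.5000, 41.0000).

(13.5000, 41.0000)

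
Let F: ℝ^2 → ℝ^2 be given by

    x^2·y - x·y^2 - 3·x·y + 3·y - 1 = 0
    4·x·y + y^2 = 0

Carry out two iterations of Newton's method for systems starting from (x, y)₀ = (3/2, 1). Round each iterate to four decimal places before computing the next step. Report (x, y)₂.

At (3/2, 1): F = (-1.7500, 7.0000).
Jacobian J = [[2·x·y - y^2 - 3·y, x^2 - 2·x·y - 3·x + 3], [4·y, 4·x + 2·y]].
At the point, J = [[-1.0000, -2.2500], [4.0000, 8.0000]] (det J = 1.0000).
Solving J·Δ = −F gives Δ = (-1.7500, 0.0000).
Then the next iterate is (x, y)₁ = (-0.2500, 1.0000).
Round to (-0.2500, 1.0000) and repeat: F = (3.0625, 0.0000), J = [[-4.5000, 4.3125], [4.0000, 1.0000]].
Δ = (0.1408, -0.5632), so (x, y)₂ = (-0.1092, 0.4368).

(-0.1092, 0.4368)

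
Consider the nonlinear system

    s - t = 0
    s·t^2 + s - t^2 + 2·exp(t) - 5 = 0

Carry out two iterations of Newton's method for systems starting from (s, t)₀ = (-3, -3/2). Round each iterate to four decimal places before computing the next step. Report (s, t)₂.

(0.3708, 0.3708)

At (-3, -3/2): F = (-1.5000, -16.553740).
Jacobian J = [[1, -1], [t^2 + 1, 2·s·t - 2·t + 2·exp(t)]].
At the point, J = [[1.0000, -1.0000], [3.2500, 12.446260]] (det J = 15.696260).
Solving J·Δ = −F gives Δ = (2.2440, 0.7440).
Then the next iterate is (s, t)₁ = (-0.7560, -0.7560).
Round to (-0.7560, -0.7560) and repeat: F = (0.0000, -5.820536), J = [[1.0000, -1.0000], [1.571536, 3.594154]].
Δ = (1.1268, 1.1268), so (s, t)₂ = (0.3708, 0.3708).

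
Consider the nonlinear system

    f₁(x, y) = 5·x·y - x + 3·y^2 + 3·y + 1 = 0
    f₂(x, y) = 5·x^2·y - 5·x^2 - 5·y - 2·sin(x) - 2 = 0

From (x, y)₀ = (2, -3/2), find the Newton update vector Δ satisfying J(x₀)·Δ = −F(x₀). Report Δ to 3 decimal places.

(0.303, 4.082)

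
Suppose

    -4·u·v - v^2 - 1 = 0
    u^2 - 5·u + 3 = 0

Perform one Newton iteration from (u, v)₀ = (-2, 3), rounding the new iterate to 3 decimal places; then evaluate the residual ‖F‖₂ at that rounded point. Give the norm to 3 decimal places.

At (-2, 3): F = (14.000, 17.000).
Jacobian J = [[-4·v, -4·u - 2·v], [2·u - 5, 0]].
At the point, J = [[-12.000, 2.000], [-9.000, 0.000]] (det J = 18.000).
Solving J·Δ = −F gives Δ = (1.889, 4.333).
Then the next iterate is (u, v)₁ = (-0.111, 7.333).
Re-evaluating at (-0.111, 7.333): F = (-51.51704, 3.56732), so ‖F‖₂ = 51.640.

51.640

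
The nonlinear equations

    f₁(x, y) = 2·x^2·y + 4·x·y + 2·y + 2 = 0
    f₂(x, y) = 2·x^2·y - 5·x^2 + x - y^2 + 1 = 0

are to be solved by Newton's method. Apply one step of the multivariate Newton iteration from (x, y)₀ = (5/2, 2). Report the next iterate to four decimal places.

(0.7176, 1.9554)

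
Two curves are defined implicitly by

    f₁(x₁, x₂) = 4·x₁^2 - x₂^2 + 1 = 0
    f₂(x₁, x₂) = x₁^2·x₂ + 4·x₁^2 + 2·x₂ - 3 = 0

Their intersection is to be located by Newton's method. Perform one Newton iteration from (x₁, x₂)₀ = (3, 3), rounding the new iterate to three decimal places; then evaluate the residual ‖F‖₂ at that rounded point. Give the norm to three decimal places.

19.285

At (3, 3): F = (28.000, 66.000).
Jacobian J = [[8·x₁, -2·x₂], [2·x₁·x₂ + 8·x₁, x₁^2 + 2]].
At the point, J = [[24.000, -6.000], [42.000, 11.000]] (det J = 516.000).
Solving J·Δ = −F gives Δ = (-1.364, -0.791).
Then the next iterate is (x₁, x₂)₁ = (1.636, 2.209).
Re-evaluating at (1.636, 2.209): F = (6.82630, 18.03636), so ‖F‖₂ = 19.285.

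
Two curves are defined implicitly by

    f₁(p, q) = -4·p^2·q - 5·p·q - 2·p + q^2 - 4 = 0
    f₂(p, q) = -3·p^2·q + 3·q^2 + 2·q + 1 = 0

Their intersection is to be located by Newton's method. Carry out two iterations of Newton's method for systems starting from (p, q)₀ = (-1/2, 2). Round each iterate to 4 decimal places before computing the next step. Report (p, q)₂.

At (-1/2, 2): F = (4.0000, 15.5000).
Jacobian J = [[-8·p·q - 5·q - 2, -4·p^2 - 5·p + 2·q], [-6·p·q, -3·p^2 + 6·q + 2]].
At the point, J = [[-4.0000, 5.5000], [6.0000, 13.2500]] (det J = -86.0000).
Solving J·Δ = −F gives Δ = (-0.3750, -1.0000).
Then the next iterate is (p, q)₁ = (-0.8750, 1.0000).
Round to (-0.8750, 1.0000) and repeat: F = (0.0625, 3.703125), J = [[0.0000, 3.3125], [5.2500, 5.703125]].
Δ = (-0.6849, -0.0189), so (p, q)₂ = (-1.5599, 0.9811).

(-1.5599, 0.9811)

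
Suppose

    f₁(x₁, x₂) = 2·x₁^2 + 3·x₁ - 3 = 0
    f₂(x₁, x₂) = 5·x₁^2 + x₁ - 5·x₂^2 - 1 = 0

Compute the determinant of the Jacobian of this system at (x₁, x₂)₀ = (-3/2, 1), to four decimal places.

J = [[4·x₁ + 3, 0], [10·x₁ + 1, -10·x₂]].
At the point, J = [[-3.0000, 0.0000], [-14.0000, -10.0000]].
det J = 30.0000.

30.0000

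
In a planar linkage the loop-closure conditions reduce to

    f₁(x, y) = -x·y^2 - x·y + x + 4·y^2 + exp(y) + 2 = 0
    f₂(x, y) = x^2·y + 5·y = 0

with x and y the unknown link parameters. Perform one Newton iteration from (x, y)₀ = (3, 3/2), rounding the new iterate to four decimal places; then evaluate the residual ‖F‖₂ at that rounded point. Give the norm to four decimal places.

At (3, 3/2): F = (7.231689, 21.0000).
Jacobian J = [[-y^2 - y + 1, -2·x·y - x + 8·y + exp(y)], [2·x·y, x^2 + 5]].
At the point, J = [[-2.7500, 4.481689], [9.0000, 14.0000]] (det J = -78.835202).
Solving J·Δ = −F gives Δ = (0.0904, -1.5581).
Then the next iterate is (x, y)₁ = (3.0904, -0.0581).
Re-evaluating at (3.0904, -0.0581): F = (6.216578, -0.845388), so ‖F‖₂ = 6.2738.

6.2738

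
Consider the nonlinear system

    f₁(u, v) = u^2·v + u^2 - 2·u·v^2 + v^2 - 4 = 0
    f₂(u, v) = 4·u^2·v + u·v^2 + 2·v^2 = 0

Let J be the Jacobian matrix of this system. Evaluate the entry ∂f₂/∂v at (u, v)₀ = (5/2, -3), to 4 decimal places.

-2.0000

∂f₂/∂v = 4·u^2 + 2·u·v + 4·v.
At (5/2, -3) this is -2.0000.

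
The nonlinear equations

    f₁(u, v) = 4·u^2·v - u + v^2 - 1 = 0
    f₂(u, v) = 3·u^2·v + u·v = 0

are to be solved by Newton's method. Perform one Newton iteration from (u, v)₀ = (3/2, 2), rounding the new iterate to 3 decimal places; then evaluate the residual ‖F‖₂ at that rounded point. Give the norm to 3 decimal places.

7.197

At (3/2, 2): F = (19.500, 16.500).
Jacobian J = [[8·u·v - 1, 4·u^2 + 2·v], [6·u·v + v, 3·u^2 + u]].
At the point, J = [[23.000, 13.000], [20.000, 8.250]] (det J = -70.250).
Solving J·Δ = −F gives Δ = (-0.763, -0.149).
Then the next iterate is (u, v)₁ = (0.737, 1.851).
Re-evaluating at (0.737, 1.851): F = (5.71082, 4.38040), so ‖F‖₂ = 7.197.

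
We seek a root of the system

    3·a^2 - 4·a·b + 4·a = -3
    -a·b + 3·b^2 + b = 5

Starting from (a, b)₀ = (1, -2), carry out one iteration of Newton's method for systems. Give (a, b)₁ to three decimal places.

(0.096, -1.567)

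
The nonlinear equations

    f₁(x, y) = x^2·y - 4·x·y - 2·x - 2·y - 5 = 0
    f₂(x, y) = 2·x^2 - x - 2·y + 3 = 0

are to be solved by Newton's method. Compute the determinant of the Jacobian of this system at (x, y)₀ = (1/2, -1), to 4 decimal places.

1.7500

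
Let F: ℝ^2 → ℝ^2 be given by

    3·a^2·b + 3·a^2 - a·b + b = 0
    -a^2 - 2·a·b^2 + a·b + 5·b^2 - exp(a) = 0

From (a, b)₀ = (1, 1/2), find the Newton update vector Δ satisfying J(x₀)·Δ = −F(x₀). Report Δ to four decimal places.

(-0.5276, -0.0052)

At (1, 1/2): F = (4.5000, -2.468282).
Jacobian J = [[6·a·b + 6·a - b, 3·a^2 - a + 1], [-2·a - 2·b^2 + b - exp(a), -4·a·b + a + 10·b]].
At the point, J = [[8.5000, 3.0000], [-4.718282, 4.0000]] (det J = 48.154845).
Solving J·Δ = −F gives Δ = (-0.5276, -0.0052).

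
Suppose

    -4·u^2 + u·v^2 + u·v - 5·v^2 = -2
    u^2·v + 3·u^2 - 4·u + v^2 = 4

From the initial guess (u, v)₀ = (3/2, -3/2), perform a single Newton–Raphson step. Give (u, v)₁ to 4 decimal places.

(-25.3077, -25.2051)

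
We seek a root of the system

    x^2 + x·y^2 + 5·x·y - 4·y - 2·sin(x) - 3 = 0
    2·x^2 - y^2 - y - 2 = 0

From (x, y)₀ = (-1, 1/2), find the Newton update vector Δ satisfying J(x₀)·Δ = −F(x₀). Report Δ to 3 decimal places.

At (-1, 1/2): F = (-5.06706, -0.750).
Jacobian J = [[2·x + y^2 + 5·y - 2·cos(x), 2·x·y + 5·x - 4], [4·x, -2·y - 1]].
At the point, J = [[-0.33060, -10.000], [-4.000, -2.000]] (det J = -39.33879).
Solving J·Δ = −F gives Δ = (0.067, -0.509).

(0.067, -0.509)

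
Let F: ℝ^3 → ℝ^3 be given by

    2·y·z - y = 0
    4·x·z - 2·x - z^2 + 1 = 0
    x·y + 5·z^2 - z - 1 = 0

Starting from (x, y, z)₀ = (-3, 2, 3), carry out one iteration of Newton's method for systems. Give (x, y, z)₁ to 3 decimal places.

(-1.699, 1.111, 1.611)

At (-3, 2, 3): F = (10.000, -38.000, 35.000).
Jacobian J = [[0, 2·z - 1, 2·y], [4·z - 2, 0, 4·x - 2·z], [y, x, 10·z - 1]].
At the point, J = [[0.000, 5.000, 4.000], [10.000, 0.000, -18.000], [2.000, -3.000, 29.000]] (det J = -1750.000).
Solving J·Δ = −F gives Δ = (1.301, -0.889, -1.389).
Then the next iterate is (x, y, z)₁ = (-1.699, 1.111, 1.611).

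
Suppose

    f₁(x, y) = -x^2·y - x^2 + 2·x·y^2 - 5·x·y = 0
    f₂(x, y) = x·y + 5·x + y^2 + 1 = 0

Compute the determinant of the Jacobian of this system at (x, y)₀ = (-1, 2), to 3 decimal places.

J = [[-2·x·y - 2·x + 2·y^2 - 5·y, -x^2 + 4·x·y - 5·x], [y + 5, x + 2·y]].
At the point, J = [[4.000, -4.000], [7.000, 3.000]].
det J = 40.000.

40.000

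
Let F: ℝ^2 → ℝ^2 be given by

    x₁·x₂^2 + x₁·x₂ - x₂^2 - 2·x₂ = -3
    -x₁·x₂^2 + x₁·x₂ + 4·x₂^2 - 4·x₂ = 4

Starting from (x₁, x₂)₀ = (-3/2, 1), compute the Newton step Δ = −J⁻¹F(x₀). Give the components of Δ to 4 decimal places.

(4.5909, 0.7273)

At (-3/2, 1): F = (-3.0000, -4.0000).
Jacobian J = [[x₂^2 + x₂, 2·x₁·x₂ + x₁ - 2·x₂ - 2], [-x₂^2 + x₂, -2·x₁·x₂ + x₁ + 8·x₂ - 4]].
At the point, J = [[2.0000, -8.5000], [0.0000, 5.5000]] (det J = 11.0000).
Solving J·Δ = −F gives Δ = (4.5909, 0.7273).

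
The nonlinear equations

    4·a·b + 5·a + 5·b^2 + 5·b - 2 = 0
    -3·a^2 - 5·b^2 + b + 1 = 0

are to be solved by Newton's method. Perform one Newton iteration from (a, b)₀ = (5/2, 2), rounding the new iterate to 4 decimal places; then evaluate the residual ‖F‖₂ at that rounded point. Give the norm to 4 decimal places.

At (5/2, 2): F = (60.5000, -35.7500).
Jacobian J = [[4·b + 5, 4·a + 10·b + 5], [-6·a, -10·b + 1]].
At the point, J = [[13.0000, 35.0000], [-15.0000, -19.0000]] (det J = 278.0000).
Solving J·Δ = −F gives Δ = (-0.3660, -1.5926).
Then the next iterate is (a, b)₁ = (2.1340, 0.4074).
Re-evaluating at (2.1340, 0.4074): F = (15.014440, -13.084342), so ‖F‖₂ = 19.9157.

19.9157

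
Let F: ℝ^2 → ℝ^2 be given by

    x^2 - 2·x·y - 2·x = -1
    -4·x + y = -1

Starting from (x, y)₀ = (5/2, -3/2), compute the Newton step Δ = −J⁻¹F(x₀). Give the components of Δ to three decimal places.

(-3.054, -1.714)

At (5/2, -3/2): F = (9.750, -10.500).
Jacobian J = [[2·x - 2·y - 2, -2·x], [-4, 1]].
At the point, J = [[6.000, -5.000], [-4.000, 1.000]] (det J = -14.000).
Solving J·Δ = −F gives Δ = (-3.054, -1.714).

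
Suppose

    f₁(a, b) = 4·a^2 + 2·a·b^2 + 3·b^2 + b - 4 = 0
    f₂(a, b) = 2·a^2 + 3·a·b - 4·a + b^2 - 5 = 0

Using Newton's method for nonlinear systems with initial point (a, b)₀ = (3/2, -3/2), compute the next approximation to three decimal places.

(-7.599, -9.331)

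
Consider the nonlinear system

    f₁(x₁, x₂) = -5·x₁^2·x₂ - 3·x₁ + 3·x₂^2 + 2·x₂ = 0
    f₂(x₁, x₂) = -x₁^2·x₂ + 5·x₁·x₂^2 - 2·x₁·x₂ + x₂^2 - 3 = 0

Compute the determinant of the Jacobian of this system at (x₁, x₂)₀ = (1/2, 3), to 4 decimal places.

J = [[-10·x₁·x₂ - 3, -5·x₁^2 + 6·x₂ + 2], [-2·x₁·x₂ + 5·x₂^2 - 2·x₂, -x₁^2 + 10·x₁·x₂ - 2·x₁ + 2·x₂]].
At the point, J = [[-18.0000, 18.7500], [36.0000, 19.7500]].
det J = -1030.5000.

-1030.5000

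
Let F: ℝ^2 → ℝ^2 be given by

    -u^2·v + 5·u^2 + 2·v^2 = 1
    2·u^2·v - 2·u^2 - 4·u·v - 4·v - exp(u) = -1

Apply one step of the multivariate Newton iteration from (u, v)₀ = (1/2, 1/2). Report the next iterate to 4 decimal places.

(0.7038, -0.3811)

At (1/2, 1/2): F = (0.6250, -3.898721).
Jacobian J = [[-2·u·v + 10·u, -u^2 + 4·v], [4·u·v - 4·u - 4·v - exp(u), 2·u^2 - 4·u - 4]].
At the point, J = [[4.5000, 1.7500], [-4.648721, -5.5000]] (det J = -16.614738).
Solving J·Δ = −F gives Δ = (0.2038, -0.8811).
Then the next iterate is (u, v)₁ = (0.7038, -0.3811).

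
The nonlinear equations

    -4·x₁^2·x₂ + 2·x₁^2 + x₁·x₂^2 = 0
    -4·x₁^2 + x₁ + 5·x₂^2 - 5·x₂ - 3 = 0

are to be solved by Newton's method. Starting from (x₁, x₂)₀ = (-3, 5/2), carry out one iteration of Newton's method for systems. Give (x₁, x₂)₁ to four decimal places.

(-1.7285, 2.0731)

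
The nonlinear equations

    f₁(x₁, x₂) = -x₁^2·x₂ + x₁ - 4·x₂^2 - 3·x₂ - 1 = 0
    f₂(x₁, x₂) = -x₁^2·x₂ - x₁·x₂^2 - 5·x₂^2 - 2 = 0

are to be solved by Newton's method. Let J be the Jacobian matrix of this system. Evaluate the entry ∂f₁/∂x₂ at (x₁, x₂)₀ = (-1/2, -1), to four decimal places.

∂f₁/∂x₂ = -x₁^2 - 8·x₂ - 3.
At (-1/2, -1) this is 4.7500.

4.7500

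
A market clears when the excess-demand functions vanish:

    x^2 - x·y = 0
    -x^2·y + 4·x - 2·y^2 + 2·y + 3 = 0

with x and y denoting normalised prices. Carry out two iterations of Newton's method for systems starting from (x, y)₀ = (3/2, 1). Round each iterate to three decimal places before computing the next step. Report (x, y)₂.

At (3/2, 1): F = (0.750, 6.750).
Jacobian J = [[2·x - y, -x], [-2·x·y + 4, -x^2 - 4·y + 2]].
At the point, J = [[2.000, -1.500], [1.000, -4.250]] (det J = -7.000).
Solving J·Δ = −F gives Δ = (0.991, 1.821).
Then the next iterate is (x, y)₁ = (2.491, 2.821).
Round to (2.491, 2.821) and repeat: F = (-0.82203, -14.81462), J = [[2.161, -2.491], [-10.05422, -15.48908]].
Δ = (-0.413, -0.688), so (x, y)₂ = (2.078, 2.133).

(2.078, 2.133)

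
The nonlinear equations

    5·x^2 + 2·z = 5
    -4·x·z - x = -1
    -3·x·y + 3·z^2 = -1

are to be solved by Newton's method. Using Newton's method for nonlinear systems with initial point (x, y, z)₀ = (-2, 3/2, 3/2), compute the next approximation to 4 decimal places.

(-1.2192, 1.0816, 0.3082)

At (-2, 3/2, 3/2): F = (18.0000, 15.0000, 16.7500).
Jacobian J = [[10·x, 0, 2], [-4·z - 1, 0, -4·x], [-3·y, -3·x, 6·z]].
At the point, J = [[-20.0000, 0.0000, 2.0000], [-7.0000, 0.0000, 8.0000], [-4.5000, 6.0000, 9.0000]] (det J = 876.0000).
Solving J·Δ = −F gives Δ = (0.7808, -0.4184, -1.1918).
Then the next iterate is (x, y, z)₁ = (-1.2192, 1.0816, 0.3082).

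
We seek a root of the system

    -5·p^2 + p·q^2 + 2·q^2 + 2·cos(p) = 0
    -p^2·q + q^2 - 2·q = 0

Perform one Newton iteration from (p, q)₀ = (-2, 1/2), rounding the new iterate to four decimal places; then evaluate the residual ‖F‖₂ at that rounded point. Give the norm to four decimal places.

4.5816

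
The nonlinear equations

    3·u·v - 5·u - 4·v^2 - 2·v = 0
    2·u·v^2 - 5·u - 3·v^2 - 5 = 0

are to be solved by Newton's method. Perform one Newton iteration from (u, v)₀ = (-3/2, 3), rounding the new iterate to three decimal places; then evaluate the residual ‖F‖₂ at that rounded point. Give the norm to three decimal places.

At (-3/2, 3): F = (-48.000, -51.500).
Jacobian J = [[3·v - 5, 3·u - 8·v - 2], [2·v^2 - 5, 4·u·v - 6·v]].
At the point, J = [[4.000, -30.500], [13.000, -36.000]] (det J = 252.500).
Solving J·Δ = −F gives Δ = (-0.623, -1.655).
Then the next iterate is (u, v)₁ = (-2.123, 1.345).
Re-evaluating at (-2.123, 1.345): F = (-7.87740, -7.49320), so ‖F‖₂ = 10.872.

10.872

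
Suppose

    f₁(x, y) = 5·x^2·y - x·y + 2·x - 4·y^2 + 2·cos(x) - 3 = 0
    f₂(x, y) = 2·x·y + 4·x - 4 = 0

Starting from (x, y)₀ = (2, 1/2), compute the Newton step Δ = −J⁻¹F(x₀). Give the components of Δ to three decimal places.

(-1.641, 0.552)

At (2, 1/2): F = (8.16771, 6.000).
Jacobian J = [[10·x·y - y - 2·sin(x) + 2, 5·x^2 - x - 8·y], [2·y + 4, 2·x]].
At the point, J = [[9.68141, 14.000], [5.000, 4.000]] (det J = -31.27438).
Solving J·Δ = −F gives Δ = (-1.641, 0.552).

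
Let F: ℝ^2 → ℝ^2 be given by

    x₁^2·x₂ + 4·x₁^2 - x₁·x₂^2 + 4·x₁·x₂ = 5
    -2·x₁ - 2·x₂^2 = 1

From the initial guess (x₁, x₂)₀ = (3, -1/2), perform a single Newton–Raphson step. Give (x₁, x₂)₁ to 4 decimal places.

(0.4327, 0.6827)

At (3, -1/2): F = (19.7500, -7.5000).
Jacobian J = [[2·x₁·x₂ + 8·x₁ - x₂^2 + 4·x₂, x₁^2 - 2·x₁·x₂ + 4·x₁], [-2, -4·x₂]].
At the point, J = [[18.7500, 24.0000], [-2.0000, 2.0000]] (det J = 85.5000).
Solving J·Δ = −F gives Δ = (-2.5673, 1.1827).
Then the next iterate is (x₁, x₂)₁ = (0.4327, 0.6827).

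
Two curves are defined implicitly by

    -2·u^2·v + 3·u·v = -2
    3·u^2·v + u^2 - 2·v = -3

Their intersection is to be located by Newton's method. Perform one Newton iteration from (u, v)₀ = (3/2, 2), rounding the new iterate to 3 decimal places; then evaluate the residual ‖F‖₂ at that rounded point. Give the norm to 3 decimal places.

At (3/2, 2): F = (2.000, 14.750).
Jacobian J = [[-4·u·v + 3·v, -2·u^2 + 3·u], [6·u·v + 2·u, 3·u^2 - 2]].
At the point, J = [[-6.000, 0.000], [21.000, 4.750]] (det J = -28.500).
Solving J·Δ = −F gives Δ = (0.333, -4.579).
Then the next iterate is (u, v)₁ = (1.833, -2.579).
Re-evaluating at (1.833, -2.579): F = (5.14839, -14.47757), so ‖F‖₂ = 15.366.

15.366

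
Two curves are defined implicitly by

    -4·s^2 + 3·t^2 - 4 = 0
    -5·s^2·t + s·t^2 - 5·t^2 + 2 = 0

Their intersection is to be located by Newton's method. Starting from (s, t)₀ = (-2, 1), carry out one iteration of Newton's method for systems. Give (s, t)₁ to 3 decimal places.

At (-2, 1): F = (-17.000, -25.000).
Jacobian J = [[-8·s, 6·t], [-10·s·t + t^2, -5·s^2 + 2·s·t - 10·t]].
At the point, J = [[16.000, 6.000], [21.000, -34.000]] (det J = -670.000).
Solving J·Δ = −F gives Δ = (1.087, -0.064).
Then the next iterate is (s, t)₁ = (-0.913, 0.936).

(-0.913, 0.936)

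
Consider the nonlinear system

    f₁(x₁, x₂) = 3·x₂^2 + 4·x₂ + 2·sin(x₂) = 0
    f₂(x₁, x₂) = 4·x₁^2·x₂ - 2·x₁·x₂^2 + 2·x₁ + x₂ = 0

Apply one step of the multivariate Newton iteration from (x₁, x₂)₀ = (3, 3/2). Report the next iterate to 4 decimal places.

(2.2035, 0.3780)

At (3, 3/2): F = (14.744990, 48.0000).
Jacobian J = [[0, 6·x₂ + 2·cos(x₂) + 4], [8·x₁·x₂ - 2·x₂^2 + 2, 4·x₁^2 - 4·x₁·x₂ + 1]].
At the point, J = [[0.0000, 13.141474], [33.5000, 19.0000]] (det J = -440.239393).
Solving J·Δ = −F gives Δ = (-0.7965, -1.1220).
Then the next iterate is (x₁, x₂)₁ = (2.2035, 0.3780).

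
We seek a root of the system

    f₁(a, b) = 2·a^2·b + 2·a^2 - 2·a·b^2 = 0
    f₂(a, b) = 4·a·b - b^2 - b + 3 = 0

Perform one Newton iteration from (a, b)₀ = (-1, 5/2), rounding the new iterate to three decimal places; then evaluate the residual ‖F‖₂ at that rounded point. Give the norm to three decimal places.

6.001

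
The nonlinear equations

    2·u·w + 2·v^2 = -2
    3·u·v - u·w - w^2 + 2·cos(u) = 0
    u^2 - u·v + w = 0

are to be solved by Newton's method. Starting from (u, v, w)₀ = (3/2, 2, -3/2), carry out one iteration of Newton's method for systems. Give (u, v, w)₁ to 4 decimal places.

(0.6854, 0.6290, -0.4919)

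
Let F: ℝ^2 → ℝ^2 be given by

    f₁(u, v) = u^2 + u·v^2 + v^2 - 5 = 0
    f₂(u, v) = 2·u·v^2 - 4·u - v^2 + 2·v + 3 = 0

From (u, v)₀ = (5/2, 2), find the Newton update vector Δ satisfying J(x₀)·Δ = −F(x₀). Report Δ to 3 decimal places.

At (5/2, 2): F = (15.250, 13.000).
Jacobian J = [[2·u + v^2, 2·u·v + 2·v], [2·v^2 - 4, 4·u·v - 2·v + 2]].
At the point, J = [[9.000, 14.000], [4.000, 18.000]] (det J = 106.000).
Solving J·Δ = −F gives Δ = (-0.873, -0.528).

(-0.873, -0.528)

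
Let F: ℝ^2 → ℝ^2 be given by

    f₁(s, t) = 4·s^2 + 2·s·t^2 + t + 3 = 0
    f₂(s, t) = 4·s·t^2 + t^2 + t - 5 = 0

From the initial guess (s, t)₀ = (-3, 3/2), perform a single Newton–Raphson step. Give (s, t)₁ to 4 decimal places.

(-1.2699, 1.1038)

At (-3, 3/2): F = (27.0000, -28.2500).
Jacobian J = [[8·s + 2·t^2, 4·s·t + 1], [4·t^2, 8·s·t + 2·t + 1]].
At the point, J = [[-19.5000, -17.0000], [9.0000, -32.0000]] (det J = 777.0000).
Solving J·Δ = −F gives Δ = (1.7301, -0.3962).
Then the next iterate is (s, t)₁ = (-1.2699, 1.1038).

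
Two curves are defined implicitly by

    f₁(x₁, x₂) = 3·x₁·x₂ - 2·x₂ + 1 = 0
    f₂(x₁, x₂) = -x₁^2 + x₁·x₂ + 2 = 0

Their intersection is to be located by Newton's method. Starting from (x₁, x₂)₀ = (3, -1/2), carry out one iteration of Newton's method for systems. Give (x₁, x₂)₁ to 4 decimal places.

(1.7317, -0.4146)

At (3, -1/2): F = (-2.5000, -8.5000).
Jacobian J = [[3·x₂, 3·x₁ - 2], [-2·x₁ + x₂, x₁]].
At the point, J = [[-1.5000, 7.0000], [-6.5000, 3.0000]] (det J = 41.0000).
Solving J·Δ = −F gives Δ = (-1.2683, 0.0854).
Then the next iterate is (x₁, x₂)₁ = (1.7317, -0.4146).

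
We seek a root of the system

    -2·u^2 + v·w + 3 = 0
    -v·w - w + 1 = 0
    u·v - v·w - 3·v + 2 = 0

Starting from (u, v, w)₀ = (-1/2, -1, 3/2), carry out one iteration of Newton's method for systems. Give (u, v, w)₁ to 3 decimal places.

At (-1/2, -1, 3/2): F = (1.000, 1.000, 7.000).
Jacobian J = [[-4·u, w, v], [0, -w, -v - 1], [v, u - w - 3, -v]].
At the point, J = [[2.000, 1.500, -1.000], [0.000, -1.500, 0.000], [-1.000, -5.000, 1.000]] (det J = -1.500).
Solving J·Δ = −F gives Δ = (-5.667, 0.667, -9.333).
Then the next iterate is (u, v, w)₁ = (-6.167, -0.333, -7.833).

(-6.167, -0.333, -7.833)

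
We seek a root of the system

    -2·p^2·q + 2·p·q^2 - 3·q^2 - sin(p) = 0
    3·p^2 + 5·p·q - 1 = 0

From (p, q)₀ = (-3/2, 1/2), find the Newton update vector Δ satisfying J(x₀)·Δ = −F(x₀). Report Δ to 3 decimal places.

At (-3/2, 1/2): F = (-2.75251, 2.000).
Jacobian J = [[-4·p·q + 2·q^2 - cos(p), -2·p^2 + 4·p·q - 6·q], [6·p + 5·q, 5·p]].
At the point, J = [[3.42926, -10.500], [-6.500, -7.500]] (det J = -93.96947).
Solving J·Δ = −F gives Δ = (0.443, -0.117).

(0.443, -0.117)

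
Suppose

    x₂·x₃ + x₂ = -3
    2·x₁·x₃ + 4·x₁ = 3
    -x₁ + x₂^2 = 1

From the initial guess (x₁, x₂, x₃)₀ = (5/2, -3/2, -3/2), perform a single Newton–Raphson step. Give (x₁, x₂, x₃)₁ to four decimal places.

(-5.6607, 0.8036, 0.2321)

At (5/2, -3/2, -3/2): F = (3.7500, -0.5000, -1.2500).
Jacobian J = [[0, x₃ + 1, x₂], [2·x₃ + 4, 0, 2·x₁], [-1, 2·x₂, 0]].
At the point, J = [[0.0000, -0.5000, -1.5000], [1.0000, 0.0000, 5.0000], [-1.0000, -3.0000, 0.0000]] (det J = 7.0000).
Solving J·Δ = −F gives Δ = (-8.1607, 2.3036, 1.7321).
Then the next iterate is (x₁, x₂, x₃)₁ = (-5.6607, 0.8036, 0.2321).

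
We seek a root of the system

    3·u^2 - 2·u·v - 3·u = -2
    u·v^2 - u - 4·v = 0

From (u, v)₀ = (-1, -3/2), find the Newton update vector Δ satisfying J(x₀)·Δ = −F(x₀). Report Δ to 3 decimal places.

(4.143, 9.929)

At (-1, -3/2): F = (5.000, 4.750).
Jacobian J = [[6·u - 2·v - 3, -2·u], [v^2 - 1, 2·u·v - 4]].
At the point, J = [[-6.000, 2.000], [1.250, -1.000]] (det J = 3.500).
Solving J·Δ = −F gives Δ = (4.143, 9.929).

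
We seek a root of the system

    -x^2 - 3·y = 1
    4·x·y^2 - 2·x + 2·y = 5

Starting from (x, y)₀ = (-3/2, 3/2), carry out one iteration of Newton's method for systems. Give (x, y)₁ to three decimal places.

(1.704, 2.120)

At (-3/2, 3/2): F = (-7.750, -12.500).
Jacobian J = [[-2·x, -3], [4·y^2 - 2, 8·x·y + 2]].
At the point, J = [[3.000, -3.000], [7.000, -16.000]] (det J = -27.000).
Solving J·Δ = −F gives Δ = (3.204, 0.620).
Then the next iterate is (x, y)₁ = (1.704, 2.120).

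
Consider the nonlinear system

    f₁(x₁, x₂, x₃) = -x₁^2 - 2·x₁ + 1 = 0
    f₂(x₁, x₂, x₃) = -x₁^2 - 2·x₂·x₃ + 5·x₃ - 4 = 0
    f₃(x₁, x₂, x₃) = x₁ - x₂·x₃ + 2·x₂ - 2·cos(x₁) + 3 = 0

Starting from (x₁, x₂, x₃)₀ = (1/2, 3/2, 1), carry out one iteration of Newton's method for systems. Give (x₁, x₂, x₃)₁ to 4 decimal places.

(0.4167, 4.4132, 4.9965)

At (1/2, 3/2, 1): F = (-0.2500, -2.2500, 3.244835).
Jacobian J = [[-2·x₁ - 2, 0, 0], [-2·x₁, -2·x₃, -2·x₂ + 5], [2·sin(x₁) + 1, -x₃ + 2, -x₂]].
At the point, J = [[-3.0000, 0.0000, 0.0000], [-1.0000, -2.0000, 2.0000], [1.958851, 1.0000, -1.5000]] (det J = -3.0000).
Solving J·Δ = −F gives Δ = (-0.0833, 2.9132, 3.9965).
Then the next iterate is (x₁, x₂, x₃)₁ = (0.4167, 4.4132, 4.9965).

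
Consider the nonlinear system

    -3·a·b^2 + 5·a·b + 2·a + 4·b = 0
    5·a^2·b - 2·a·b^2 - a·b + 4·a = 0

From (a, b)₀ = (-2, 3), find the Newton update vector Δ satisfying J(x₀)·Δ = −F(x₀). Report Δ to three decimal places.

(0.729, -0.824)

At (-2, 3): F = (32.000, 94.000).
Jacobian J = [[-3·b^2 + 5·b + 2, -6·a·b + 5·a + 4], [10·a·b - 2·b^2 - b + 4, 5·a^2 - 4·a·b - a]].
At the point, J = [[-10.000, 30.000], [-77.000, 46.000]] (det J = 1850.000).
Solving J·Δ = −F gives Δ = (0.729, -0.824).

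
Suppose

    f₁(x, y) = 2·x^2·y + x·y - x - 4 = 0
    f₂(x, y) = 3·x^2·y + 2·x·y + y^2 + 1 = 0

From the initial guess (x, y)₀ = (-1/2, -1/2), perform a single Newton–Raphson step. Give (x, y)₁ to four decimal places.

(-7.5000, -2.2000)

At (-1/2, -1/2): F = (-3.5000, 1.3750).
Jacobian J = [[4·x·y + y - 1, 2·x^2 + x], [6·x·y + 2·y, 3·x^2 + 2·x + 2·y]].
At the point, J = [[-0.5000, 0.0000], [0.5000, -1.2500]] (det J = 0.6250).
Solving J·Δ = −F gives Δ = (-7.0000, -1.7000).
Then the next iterate is (x, y)₁ = (-7.5000, -2.2000).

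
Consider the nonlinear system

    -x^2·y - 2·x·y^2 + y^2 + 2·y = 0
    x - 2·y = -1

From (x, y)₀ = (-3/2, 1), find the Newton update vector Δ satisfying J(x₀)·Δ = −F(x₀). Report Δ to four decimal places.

At (-3/2, 1): F = (3.7500, -2.5000).
Jacobian J = [[-2·x·y - 2·y^2, -x^2 - 4·x·y + 2·y + 2], [1, -2]].
At the point, J = [[1.0000, 7.7500], [1.0000, -2.0000]] (det J = -9.7500).
Solving J·Δ = −F gives Δ = (1.2179, -0.6410).

(1.2179, -0.6410)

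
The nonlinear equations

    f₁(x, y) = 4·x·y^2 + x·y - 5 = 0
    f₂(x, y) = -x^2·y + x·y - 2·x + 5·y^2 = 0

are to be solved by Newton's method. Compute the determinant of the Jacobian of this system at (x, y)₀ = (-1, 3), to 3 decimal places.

1267.000

J = [[4·y^2 + y, 8·x·y + x], [-2·x·y + y - 2, -x^2 + x + 10·y]].
At the point, J = [[39.000, -25.000], [7.000, 28.000]].
det J = 1267.000.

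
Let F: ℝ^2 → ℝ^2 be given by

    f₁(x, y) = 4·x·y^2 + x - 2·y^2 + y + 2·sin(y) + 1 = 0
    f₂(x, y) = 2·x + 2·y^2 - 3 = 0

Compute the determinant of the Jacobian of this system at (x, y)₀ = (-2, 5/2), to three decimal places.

J = [[4·y^2 + 1, 8·x·y - 4·y + 2·cos(y) + 1], [2, 4·y]].
At the point, J = [[26.000, -50.60229], [2.000, 10.000]].
det J = 361.205.

361.205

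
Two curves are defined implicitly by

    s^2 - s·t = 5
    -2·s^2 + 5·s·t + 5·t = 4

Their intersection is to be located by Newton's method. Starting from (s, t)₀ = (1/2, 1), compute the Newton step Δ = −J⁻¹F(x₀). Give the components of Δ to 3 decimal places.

(25.250, -10.500)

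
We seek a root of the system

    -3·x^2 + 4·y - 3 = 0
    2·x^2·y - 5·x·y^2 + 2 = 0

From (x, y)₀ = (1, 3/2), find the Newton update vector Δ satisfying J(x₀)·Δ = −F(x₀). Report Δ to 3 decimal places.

At (1, 3/2): F = (0.000, -6.250).
Jacobian J = [[-6·x, 4], [4·x·y - 5·y^2, 2·x^2 - 10·x·y]].
At the point, J = [[-6.000, 4.000], [-5.250, -13.000]] (det J = 99.000).
Solving J·Δ = −F gives Δ = (-0.253, -0.379).

(-0.253, -0.379)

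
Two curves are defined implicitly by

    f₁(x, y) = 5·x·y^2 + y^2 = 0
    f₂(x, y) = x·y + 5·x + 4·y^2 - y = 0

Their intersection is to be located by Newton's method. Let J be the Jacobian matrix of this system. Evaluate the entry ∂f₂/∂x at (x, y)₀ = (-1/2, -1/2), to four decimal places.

4.5000

∂f₂/∂x = y + 5.
At (-1/2, -1/2) this is 4.5000.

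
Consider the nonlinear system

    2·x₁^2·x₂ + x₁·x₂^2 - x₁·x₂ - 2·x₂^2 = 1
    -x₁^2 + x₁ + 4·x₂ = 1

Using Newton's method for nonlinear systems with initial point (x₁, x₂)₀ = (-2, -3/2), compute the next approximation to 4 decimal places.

At (-2, -3/2): F = (-25.0000, -13.0000).
Jacobian J = [[4·x₁·x₂ + x₂^2 - x₂, 2·x₁^2 + 2·x₁·x₂ - x₁ - 4·x₂], [-2·x₁ + 1, 4]].
At the point, J = [[15.7500, 22.0000], [5.0000, 4.0000]] (det J = -47.0000).
Solving J·Δ = −F gives Δ = (3.9574, -1.6968).
Then the next iterate is (x₁, x₂)₁ = (1.9574, -3.1968).

(1.9574, -3.1968)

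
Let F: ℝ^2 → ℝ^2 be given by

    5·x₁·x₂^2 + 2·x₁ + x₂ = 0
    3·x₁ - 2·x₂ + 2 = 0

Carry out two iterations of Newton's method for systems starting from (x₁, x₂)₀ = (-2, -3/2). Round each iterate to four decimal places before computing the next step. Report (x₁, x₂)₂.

(-0.9234, -0.3851)

At (-2, -3/2): F = (-28.0000, -1.0000).
Jacobian J = [[5·x₂^2 + 2, 10·x₁·x₂ + 1], [3, -2]].
At the point, J = [[13.2500, 31.0000], [3.0000, -2.0000]] (det J = -119.5000).
Solving J·Δ = −F gives Δ = (0.7280, 0.5921).
Then the next iterate is (x₁, x₂)₁ = (-1.2720, -0.9079).
Round to (-1.2720, -0.9079) and repeat: F = (-8.694336, -0.0002), J = [[6.121412, 12.548488], [3.0000, -2.0000]].
Δ = (0.3486, 0.5228), so (x₁, x₂)₂ = (-0.9234, -0.3851).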